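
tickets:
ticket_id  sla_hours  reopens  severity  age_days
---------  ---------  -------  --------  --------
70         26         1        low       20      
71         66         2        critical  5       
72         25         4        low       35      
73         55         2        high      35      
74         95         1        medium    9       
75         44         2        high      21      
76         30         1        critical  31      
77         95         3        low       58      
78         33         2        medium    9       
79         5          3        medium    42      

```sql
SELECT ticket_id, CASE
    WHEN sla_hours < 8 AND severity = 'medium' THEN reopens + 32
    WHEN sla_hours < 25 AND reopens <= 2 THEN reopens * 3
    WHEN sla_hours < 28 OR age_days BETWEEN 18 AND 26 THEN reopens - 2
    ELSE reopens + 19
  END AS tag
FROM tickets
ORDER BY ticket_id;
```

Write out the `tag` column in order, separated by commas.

ticket_id=70: sla_hours < 28 OR age_days BETWEEN 18 AND 26 → -1
ticket_id=71: ELSE → 21
ticket_id=72: sla_hours < 28 OR age_days BETWEEN 18 AND 26 → 2
ticket_id=73: ELSE → 21
ticket_id=74: ELSE → 20
ticket_id=75: sla_hours < 28 OR age_days BETWEEN 18 AND 26 → 0
ticket_id=76: ELSE → 20
ticket_id=77: ELSE → 22
ticket_id=78: ELSE → 21
ticket_id=79: sla_hours < 8 AND severity = 'medium' → 35

-1, 21, 2, 21, 20, 0, 20, 22, 21, 35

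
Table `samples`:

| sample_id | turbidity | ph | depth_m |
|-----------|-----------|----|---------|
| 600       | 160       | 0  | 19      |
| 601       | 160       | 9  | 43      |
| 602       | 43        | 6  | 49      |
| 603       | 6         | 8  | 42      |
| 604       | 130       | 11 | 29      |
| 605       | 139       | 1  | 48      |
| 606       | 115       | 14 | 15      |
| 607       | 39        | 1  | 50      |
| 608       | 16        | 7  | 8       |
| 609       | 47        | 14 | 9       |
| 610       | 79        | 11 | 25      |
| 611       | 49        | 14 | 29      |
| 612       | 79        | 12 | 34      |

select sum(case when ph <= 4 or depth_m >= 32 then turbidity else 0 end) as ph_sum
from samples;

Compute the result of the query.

626

sample_id=600: ✓ → 160
sample_id=601: ✓ → 160
sample_id=602: ✓ → 43
sample_id=603: ✓ → 6
sample_id=604: ✗
sample_id=605: ✓ → 139
sample_id=606: ✗
sample_id=607: ✓ → 39
sample_id=608: ✗
sample_id=609: ✗
sample_id=610: ✗
sample_id=611: ✗
sample_id=612: ✓ → 79
ph_sum = 160 + 160 + 43 + 6 + 139 + 39 + 79 = 626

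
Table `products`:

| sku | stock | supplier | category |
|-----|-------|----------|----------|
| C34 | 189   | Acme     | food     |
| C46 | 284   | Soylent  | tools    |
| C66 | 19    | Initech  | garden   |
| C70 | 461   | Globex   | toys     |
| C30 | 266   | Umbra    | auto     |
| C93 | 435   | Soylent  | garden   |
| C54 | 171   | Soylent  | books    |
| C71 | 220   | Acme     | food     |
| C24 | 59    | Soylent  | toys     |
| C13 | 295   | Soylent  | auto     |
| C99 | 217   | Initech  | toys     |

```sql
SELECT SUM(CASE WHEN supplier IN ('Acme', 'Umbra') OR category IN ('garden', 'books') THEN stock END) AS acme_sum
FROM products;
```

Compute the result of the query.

1300

sku=C34: ✓ → 189
sku=C46: ✗
sku=C66: ✓ → 19
sku=C70: ✗
sku=C30: ✓ → 266
sku=C93: ✓ → 435
sku=C54: ✓ → 171
sku=C71: ✓ → 220
sku=C24: ✗
sku=C13: ✗
sku=C99: ✗
acme_sum = 189 + 19 + 266 + 435 + 171 + 220 = 1300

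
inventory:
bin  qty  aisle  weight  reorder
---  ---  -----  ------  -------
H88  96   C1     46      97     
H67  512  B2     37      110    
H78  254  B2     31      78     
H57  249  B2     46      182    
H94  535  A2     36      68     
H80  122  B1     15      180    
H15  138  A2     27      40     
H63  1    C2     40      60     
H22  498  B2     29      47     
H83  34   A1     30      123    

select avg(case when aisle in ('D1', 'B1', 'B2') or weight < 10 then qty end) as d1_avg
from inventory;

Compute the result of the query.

bin=H88: ✗
bin=H67: ✓ → 512
bin=H78: ✓ → 254
bin=H57: ✓ → 249
bin=H94: ✗
bin=H80: ✓ → 122
bin=H15: ✗
bin=H63: ✗
bin=H22: ✓ → 498
bin=H83: ✗
d1_avg = (512 + 254 + 249 + 122 + 498) / 5 = 327

327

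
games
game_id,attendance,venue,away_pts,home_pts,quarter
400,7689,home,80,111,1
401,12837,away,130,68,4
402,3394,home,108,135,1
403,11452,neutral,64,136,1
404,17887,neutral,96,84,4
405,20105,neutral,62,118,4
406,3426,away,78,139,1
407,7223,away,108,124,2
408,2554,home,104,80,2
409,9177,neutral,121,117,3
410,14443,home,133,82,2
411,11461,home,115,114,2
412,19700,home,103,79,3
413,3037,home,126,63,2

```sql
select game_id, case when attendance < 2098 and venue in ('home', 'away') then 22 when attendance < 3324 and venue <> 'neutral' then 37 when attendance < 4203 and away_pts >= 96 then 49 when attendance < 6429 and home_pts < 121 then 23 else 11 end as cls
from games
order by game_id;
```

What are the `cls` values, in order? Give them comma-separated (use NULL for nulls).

game_id=400: ELSE → 11
game_id=401: ELSE → 11
game_id=402: attendance < 4203 and away_pts >= 96 → 49
game_id=403: ELSE → 11
game_id=404: ELSE → 11
game_id=405: ELSE → 11
game_id=406: ELSE → 11
game_id=407: ELSE → 11
game_id=408: attendance < 3324 and venue <> 'neutral' → 37
game_id=409: ELSE → 11
game_id=410: ELSE → 11
game_id=411: ELSE → 11
game_id=412: ELSE → 11
game_id=413: attendance < 3324 and venue <> 'neutral' → 37

11, 11, 49, 11, 11, 11, 11, 11, 37, 11, 11, 11, 11, 37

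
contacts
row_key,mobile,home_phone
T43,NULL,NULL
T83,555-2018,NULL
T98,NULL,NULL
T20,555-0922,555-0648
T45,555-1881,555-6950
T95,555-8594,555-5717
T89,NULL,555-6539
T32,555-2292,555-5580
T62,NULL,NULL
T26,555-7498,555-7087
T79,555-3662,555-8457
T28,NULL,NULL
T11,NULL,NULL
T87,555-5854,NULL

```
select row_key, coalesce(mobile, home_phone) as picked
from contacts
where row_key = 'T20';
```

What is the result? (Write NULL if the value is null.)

row_key = T20: mobile=555-0922, home_phone=555-0648.
mobile=555-0922 → 555-0922

555-0922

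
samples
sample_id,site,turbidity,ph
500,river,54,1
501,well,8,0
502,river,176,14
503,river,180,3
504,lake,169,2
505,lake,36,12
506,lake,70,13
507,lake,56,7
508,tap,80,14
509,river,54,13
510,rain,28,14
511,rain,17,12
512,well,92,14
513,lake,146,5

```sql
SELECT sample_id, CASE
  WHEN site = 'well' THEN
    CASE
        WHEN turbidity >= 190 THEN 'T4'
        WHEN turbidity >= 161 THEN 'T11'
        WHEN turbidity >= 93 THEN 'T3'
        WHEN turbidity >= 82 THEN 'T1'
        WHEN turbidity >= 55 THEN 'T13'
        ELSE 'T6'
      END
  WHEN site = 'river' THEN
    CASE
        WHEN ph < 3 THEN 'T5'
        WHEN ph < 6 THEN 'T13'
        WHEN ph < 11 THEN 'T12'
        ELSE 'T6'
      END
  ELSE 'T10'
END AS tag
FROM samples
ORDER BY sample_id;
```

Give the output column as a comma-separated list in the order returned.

T5, T6, T6, T13, T10, T10, T10, T10, T10, T6, T10, T10, T1, T10

sample_id=500: site='river' → inner[ph < 3] → T5
sample_id=501: site='well' → inner[ELSE] → T6
sample_id=502: site='river' → inner[ELSE] → T6
sample_id=503: site='river' → inner[ph < 6] → T13
sample_id=504: site='lake' → outer ELSE → T10
sample_id=505: site='lake' → outer ELSE → T10
sample_id=506: site='lake' → outer ELSE → T10
sample_id=507: site='lake' → outer ELSE → T10
sample_id=508: site='tap' → outer ELSE → T10
sample_id=509: site='river' → inner[ELSE] → T6
sample_id=510: site='rain' → outer ELSE → T10
sample_id=511: site='rain' → outer ELSE → T10
sample_id=512: site='well' → inner[turbidity >= 82] → T1
sample_id=513: site='lake' → outer ELSE → T10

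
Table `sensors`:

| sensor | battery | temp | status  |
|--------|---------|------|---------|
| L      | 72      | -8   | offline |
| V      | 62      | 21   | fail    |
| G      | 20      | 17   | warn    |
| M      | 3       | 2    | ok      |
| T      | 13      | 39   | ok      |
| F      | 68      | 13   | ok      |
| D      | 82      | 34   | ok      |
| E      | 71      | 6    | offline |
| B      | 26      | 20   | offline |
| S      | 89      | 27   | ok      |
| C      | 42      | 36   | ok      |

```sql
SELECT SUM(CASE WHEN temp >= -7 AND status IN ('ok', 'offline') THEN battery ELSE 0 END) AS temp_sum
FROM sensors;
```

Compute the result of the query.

394

sensor=L: ✗
sensor=V: ✗
sensor=G: ✗
sensor=M: ✓ → 3
sensor=T: ✓ → 13
sensor=F: ✓ → 68
sensor=D: ✓ → 82
sensor=E: ✓ → 71
sensor=B: ✓ → 26
sensor=S: ✓ → 89
sensor=C: ✓ → 42
temp_sum = 3 + 13 + 68 + 82 + 71 + 26 + 89 + 42 = 394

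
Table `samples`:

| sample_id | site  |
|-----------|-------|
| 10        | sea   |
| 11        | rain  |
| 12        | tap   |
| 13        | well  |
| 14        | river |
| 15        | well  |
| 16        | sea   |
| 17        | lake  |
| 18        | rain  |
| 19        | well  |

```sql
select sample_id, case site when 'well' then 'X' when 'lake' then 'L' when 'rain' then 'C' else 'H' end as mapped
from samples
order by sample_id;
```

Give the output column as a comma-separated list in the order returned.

H, C, H, X, H, X, H, L, C, X

sample_id=10: ELSE → H
sample_id=11: site='rain' → C
sample_id=12: ELSE → H
sample_id=13: site='well' → X
sample_id=14: ELSE → H
sample_id=15: site='well' → X
sample_id=16: ELSE → H
sample_id=17: site='lake' → L
sample_id=18: site='rain' → C
sample_id=19: site='well' → X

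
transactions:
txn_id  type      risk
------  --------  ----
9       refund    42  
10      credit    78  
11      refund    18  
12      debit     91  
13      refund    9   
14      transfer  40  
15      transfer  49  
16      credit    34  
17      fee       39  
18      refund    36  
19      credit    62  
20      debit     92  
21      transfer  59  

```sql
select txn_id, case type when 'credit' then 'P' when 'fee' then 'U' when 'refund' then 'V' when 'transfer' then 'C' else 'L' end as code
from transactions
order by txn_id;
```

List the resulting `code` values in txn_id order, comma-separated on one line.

txn_id=9: type='refund' → V
txn_id=10: type='credit' → P
txn_id=11: type='refund' → V
txn_id=12: ELSE → L
txn_id=13: type='refund' → V
txn_id=14: type='transfer' → C
txn_id=15: type='transfer' → C
txn_id=16: type='credit' → P
txn_id=17: type='fee' → U
txn_id=18: type='refund' → V
txn_id=19: type='credit' → P
txn_id=20: ELSE → L
txn_id=21: type='transfer' → C

V, P, V, L, V, C, C, P, U, V, P, L, C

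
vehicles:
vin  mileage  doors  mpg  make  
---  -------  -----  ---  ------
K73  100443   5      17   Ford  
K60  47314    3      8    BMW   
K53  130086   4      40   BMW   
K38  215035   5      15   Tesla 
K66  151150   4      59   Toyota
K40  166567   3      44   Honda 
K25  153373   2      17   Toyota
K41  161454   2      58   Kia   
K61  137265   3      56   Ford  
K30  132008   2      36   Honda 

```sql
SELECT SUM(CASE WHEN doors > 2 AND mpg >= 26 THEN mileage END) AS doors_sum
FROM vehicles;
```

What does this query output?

vin=K73: ✗
vin=K60: ✗
vin=K53: ✓ → 130086
vin=K38: ✗
vin=K66: ✓ → 151150
vin=K40: ✓ → 166567
vin=K25: ✗
vin=K41: ✗
vin=K61: ✓ → 137265
vin=K30: ✗
doors_sum = 130086 + 151150 + 166567 + 137265 = 585068

585068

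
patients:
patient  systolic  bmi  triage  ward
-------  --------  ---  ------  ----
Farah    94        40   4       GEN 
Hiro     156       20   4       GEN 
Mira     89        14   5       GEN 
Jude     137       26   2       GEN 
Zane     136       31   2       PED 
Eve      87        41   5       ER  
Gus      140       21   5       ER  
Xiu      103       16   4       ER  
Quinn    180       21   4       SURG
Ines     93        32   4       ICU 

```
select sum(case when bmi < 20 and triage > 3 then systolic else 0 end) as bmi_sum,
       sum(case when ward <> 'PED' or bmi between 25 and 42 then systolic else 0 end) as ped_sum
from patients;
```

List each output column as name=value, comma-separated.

[bmi_sum: bmi < 20 and triage > 3]
patient=Farah: ✗
patient=Hiro: ✗
patient=Mira: ✓ → 89
patient=Jude: ✗
patient=Zane: ✗
patient=Eve: ✗
patient=Gus: ✗
patient=Xiu: ✓ → 103
patient=Quinn: ✗
patient=Ines: ✗
bmi_sum = 89 + 103 = 192
—
[ped_sum: ward <> 'PED' or bmi between 25 and 42]
patient=Farah: ✓ → 94
patient=Hiro: ✓ → 156
patient=Mira: ✓ → 89
patient=Jude: ✓ → 137
patient=Zane: ✓ → 136
patient=Eve: ✓ → 87
patient=Gus: ✓ → 140
patient=Xiu: ✓ → 103
patient=Quinn: ✓ → 180
patient=Ines: ✓ → 93
ped_sum = 94 + 156 + 89 + 137 + 136 + 87 + 140 + 103 + 180 + 93 = 1215

bmi_sum=192, ped_sum=1215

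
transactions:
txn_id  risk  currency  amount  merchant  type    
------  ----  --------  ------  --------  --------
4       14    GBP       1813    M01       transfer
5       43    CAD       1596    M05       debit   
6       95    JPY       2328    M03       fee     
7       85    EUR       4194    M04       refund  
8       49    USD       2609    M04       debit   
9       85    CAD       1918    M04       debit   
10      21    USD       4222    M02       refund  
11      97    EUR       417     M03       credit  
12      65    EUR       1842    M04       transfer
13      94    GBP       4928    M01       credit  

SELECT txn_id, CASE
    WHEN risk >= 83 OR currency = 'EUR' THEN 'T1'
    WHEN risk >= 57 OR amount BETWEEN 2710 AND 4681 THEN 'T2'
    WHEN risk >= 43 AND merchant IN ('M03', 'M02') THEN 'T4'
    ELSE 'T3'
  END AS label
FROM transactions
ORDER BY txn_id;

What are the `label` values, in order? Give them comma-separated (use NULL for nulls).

txn_id=4: ELSE → T3
txn_id=5: ELSE → T3
txn_id=6: risk >= 83 OR currency = 'EUR' → T1
txn_id=7: risk >= 83 OR currency = 'EUR' → T1
txn_id=8: ELSE → T3
txn_id=9: risk >= 83 OR currency = 'EUR' → T1
txn_id=10: risk >= 57 OR amount BETWEEN 2710 AND 4681 → T2
txn_id=11: risk >= 83 OR currency = 'EUR' → T1
txn_id=12: risk >= 83 OR currency = 'EUR' → T1
txn_id=13: risk >= 83 OR currency = 'EUR' → T1

T3, T3, T1, T1, T3, T1, T2, T1, T1, T1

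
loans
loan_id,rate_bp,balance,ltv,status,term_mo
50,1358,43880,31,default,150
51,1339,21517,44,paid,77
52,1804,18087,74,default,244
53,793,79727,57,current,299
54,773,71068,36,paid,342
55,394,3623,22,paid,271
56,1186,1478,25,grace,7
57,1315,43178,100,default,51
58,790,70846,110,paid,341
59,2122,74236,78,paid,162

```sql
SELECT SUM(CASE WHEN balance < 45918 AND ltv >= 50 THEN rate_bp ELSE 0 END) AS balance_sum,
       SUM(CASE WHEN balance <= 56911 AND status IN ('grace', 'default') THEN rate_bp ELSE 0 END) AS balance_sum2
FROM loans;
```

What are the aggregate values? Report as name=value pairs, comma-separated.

balance_sum=3119, balance_sum2=5663

[balance_sum: balance < 45918 AND ltv >= 50]
loan_id=50: ✗
loan_id=51: ✗
loan_id=52: ✓ → 1804
loan_id=53: ✗
loan_id=54: ✗
loan_id=55: ✗
loan_id=56: ✗
loan_id=57: ✓ → 1315
loan_id=58: ✗
loan_id=59: ✗
balance_sum = 1804 + 1315 = 3119
—
[balance_sum2: balance <= 56911 AND status IN ('grace', 'default')]
loan_id=50: ✓ → 1358
loan_id=51: ✗
loan_id=52: ✓ → 1804
loan_id=53: ✗
loan_id=54: ✗
loan_id=55: ✗
loan_id=56: ✓ → 1186
loan_id=57: ✓ → 1315
loan_id=58: ✗
loan_id=59: ✗
balance_sum2 = 1358 + 1804 + 1186 + 1315 = 5663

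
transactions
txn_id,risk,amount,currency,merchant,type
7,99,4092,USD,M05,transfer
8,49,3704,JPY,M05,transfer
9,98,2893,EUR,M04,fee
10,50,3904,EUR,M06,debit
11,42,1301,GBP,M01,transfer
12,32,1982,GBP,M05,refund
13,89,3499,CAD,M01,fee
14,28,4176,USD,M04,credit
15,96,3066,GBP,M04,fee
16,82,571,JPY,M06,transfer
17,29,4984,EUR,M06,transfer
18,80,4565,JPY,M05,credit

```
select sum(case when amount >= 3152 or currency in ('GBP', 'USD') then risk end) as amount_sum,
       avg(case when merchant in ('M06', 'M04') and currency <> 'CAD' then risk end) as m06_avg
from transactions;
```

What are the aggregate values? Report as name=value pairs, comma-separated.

[amount_sum: amount >= 3152 or currency in ('GBP', 'USD')]
txn_id=7: ✓ → 99
txn_id=8: ✓ → 49
txn_id=9: ✗
txn_id=10: ✓ → 50
txn_id=11: ✓ → 42
txn_id=12: ✓ → 32
txn_id=13: ✓ → 89
txn_id=14: ✓ → 28
txn_id=15: ✓ → 96
txn_id=16: ✗
txn_id=17: ✓ → 29
txn_id=18: ✓ → 80
amount_sum = 99 + 49 + 50 + 42 + 32 + 89 + 28 + 96 + 29 + 80 = 594
—
[m06_avg: merchant in ('M06', 'M04') and currency <> 'CAD']
txn_id=7: ✗
txn_id=8: ✗
txn_id=9: ✓ → 98
txn_id=10: ✓ → 50
txn_id=11: ✗
txn_id=12: ✗
txn_id=13: ✗
txn_id=14: ✓ → 28
txn_id=15: ✓ → 96
txn_id=16: ✓ → 82
txn_id=17: ✓ → 29
txn_id=18: ✗
m06_avg = (98 + 50 + 28 + 96 + 82 + 29) / 6 = 63.8333333333

amount_sum=594, m06_avg=63.8333333333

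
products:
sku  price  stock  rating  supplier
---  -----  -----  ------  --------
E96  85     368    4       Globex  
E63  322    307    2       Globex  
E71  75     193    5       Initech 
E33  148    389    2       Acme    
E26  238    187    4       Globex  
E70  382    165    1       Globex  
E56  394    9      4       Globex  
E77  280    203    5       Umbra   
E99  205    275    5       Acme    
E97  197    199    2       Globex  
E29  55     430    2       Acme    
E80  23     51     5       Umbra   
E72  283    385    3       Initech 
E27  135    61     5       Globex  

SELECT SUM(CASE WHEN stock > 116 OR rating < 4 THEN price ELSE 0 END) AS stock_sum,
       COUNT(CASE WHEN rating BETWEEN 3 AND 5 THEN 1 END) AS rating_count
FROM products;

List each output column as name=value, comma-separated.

stock_sum=2270, rating_count=9

[stock_sum: stock > 116 OR rating < 4]
sku=E96: ✓ → 85
sku=E63: ✓ → 322
sku=E71: ✓ → 75
sku=E33: ✓ → 148
sku=E26: ✓ → 238
sku=E70: ✓ → 382
sku=E56: ✗
sku=E77: ✓ → 280
sku=E99: ✓ → 205
sku=E97: ✓ → 197
sku=E29: ✓ → 55
sku=E80: ✗
sku=E72: ✓ → 283
sku=E27: ✗
stock_sum = 85 + 322 + 75 + 148 + 238 + 382 + 280 + 205 + 197 + 55 + 283 = 2270
—
[rating_count: rating BETWEEN 3 AND 5]
sku=E96: ✓ → 1
sku=E63: ✗
sku=E71: ✓ → 1
sku=E33: ✗
sku=E26: ✓ → 1
sku=E70: ✗
sku=E56: ✓ → 1
sku=E77: ✓ → 1
sku=E99: ✓ → 1
sku=E97: ✗
sku=E29: ✗
sku=E80: ✓ → 1
sku=E72: ✓ → 1
sku=E27: ✓ → 1
rating_count = COUNT(1, 1, 1, 1, 1, 1, 1, 1, 1) = 9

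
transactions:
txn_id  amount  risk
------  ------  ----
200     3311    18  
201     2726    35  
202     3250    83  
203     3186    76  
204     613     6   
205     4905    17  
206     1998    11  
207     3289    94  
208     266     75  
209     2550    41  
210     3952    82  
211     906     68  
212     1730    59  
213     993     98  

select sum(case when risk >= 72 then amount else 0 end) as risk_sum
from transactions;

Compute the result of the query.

14936

txn_id=200: ✗
txn_id=201: ✗
txn_id=202: ✓ → 3250
txn_id=203: ✓ → 3186
txn_id=204: ✗
txn_id=205: ✗
txn_id=206: ✗
txn_id=207: ✓ → 3289
txn_id=208: ✓ → 266
txn_id=209: ✗
txn_id=210: ✓ → 3952
txn_id=211: ✗
txn_id=212: ✗
txn_id=213: ✓ → 993
risk_sum = 3250 + 3186 + 3289 + 266 + 3952 + 993 = 14936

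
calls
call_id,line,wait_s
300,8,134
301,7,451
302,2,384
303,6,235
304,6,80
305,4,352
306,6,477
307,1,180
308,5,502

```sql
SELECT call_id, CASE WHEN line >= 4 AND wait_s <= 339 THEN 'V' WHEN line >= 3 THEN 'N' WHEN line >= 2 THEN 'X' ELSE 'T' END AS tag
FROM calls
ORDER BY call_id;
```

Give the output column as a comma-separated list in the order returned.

call_id=300: line >= 4 AND wait_s <= 339 → V
call_id=301: line >= 3 → N
call_id=302: line >= 2 → X
call_id=303: line >= 4 AND wait_s <= 339 → V
call_id=304: line >= 4 AND wait_s <= 339 → V
call_id=305: line >= 3 → N
call_id=306: line >= 3 → N
call_id=307: ELSE → T
call_id=308: line >= 3 → N

V, N, X, V, V, N, N, T, N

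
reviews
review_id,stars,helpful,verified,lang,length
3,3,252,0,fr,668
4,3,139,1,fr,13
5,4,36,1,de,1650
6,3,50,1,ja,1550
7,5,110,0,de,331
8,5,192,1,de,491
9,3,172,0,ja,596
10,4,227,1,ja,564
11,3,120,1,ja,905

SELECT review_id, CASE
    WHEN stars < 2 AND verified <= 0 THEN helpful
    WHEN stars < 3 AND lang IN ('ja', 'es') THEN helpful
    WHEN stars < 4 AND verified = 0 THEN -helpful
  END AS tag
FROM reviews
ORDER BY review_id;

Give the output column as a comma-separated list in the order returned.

review_id=3: stars < 4 AND verified = 0 → -252
review_id=4: (no match → NULL) → NULL
review_id=5: (no match → NULL) → NULL
review_id=6: (no match → NULL) → NULL
review_id=7: (no match → NULL) → NULL
review_id=8: (no match → NULL) → NULL
review_id=9: stars < 4 AND verified = 0 → -172
review_id=10: (no match → NULL) → NULL
review_id=11: (no match → NULL) → NULL

-252, NULL, NULL, NULL, NULL, NULL, -172, NULL, NULL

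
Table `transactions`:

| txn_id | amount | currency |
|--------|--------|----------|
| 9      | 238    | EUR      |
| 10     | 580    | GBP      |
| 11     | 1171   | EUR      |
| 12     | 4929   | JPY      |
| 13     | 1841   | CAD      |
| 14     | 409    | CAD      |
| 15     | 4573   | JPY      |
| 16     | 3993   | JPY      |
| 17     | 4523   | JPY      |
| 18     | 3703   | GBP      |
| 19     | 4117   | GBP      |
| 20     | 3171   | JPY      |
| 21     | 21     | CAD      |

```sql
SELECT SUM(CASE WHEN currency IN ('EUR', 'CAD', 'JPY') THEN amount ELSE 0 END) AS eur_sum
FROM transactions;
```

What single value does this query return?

24869

txn_id=9: ✓ → 238
txn_id=10: ✗
txn_id=11: ✓ → 1171
txn_id=12: ✓ → 4929
txn_id=13: ✓ → 1841
txn_id=14: ✓ → 409
txn_id=15: ✓ → 4573
txn_id=16: ✓ → 3993
txn_id=17: ✓ → 4523
txn_id=18: ✗
txn_id=19: ✗
txn_id=20: ✓ → 3171
txn_id=21: ✓ → 21
eur_sum = 238 + 1171 + 4929 + 1841 + 409 + 4573 + 3993 + 4523 + 3171 + 21 = 24869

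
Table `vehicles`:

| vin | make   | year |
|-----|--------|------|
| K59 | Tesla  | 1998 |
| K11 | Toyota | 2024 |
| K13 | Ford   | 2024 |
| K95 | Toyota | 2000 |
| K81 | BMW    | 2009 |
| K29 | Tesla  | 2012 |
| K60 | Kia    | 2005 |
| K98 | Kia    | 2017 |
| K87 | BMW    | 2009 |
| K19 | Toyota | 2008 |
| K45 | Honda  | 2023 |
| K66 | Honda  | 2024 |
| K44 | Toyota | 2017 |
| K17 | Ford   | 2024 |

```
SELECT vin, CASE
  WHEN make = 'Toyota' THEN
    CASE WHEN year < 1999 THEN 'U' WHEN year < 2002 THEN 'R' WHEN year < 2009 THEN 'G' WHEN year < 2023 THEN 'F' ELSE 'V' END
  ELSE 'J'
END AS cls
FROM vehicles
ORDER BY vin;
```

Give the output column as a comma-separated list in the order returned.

vin=K11: make='Toyota' → inner[ELSE] → V
vin=K13: make='Ford' → outer ELSE → J
vin=K17: make='Ford' → outer ELSE → J
vin=K19: make='Toyota' → inner[year < 2009] → G
vin=K29: make='Tesla' → outer ELSE → J
vin=K44: make='Toyota' → inner[year < 2023] → F
vin=K45: make='Honda' → outer ELSE → J
vin=K59: make='Tesla' → outer ELSE → J
vin=K60: make='Kia' → outer ELSE → J
vin=K66: make='Honda' → outer ELSE → J
vin=K81: make='BMW' → outer ELSE → J
vin=K87: make='BMW' → outer ELSE → J
vin=K95: make='Toyota' → inner[year < 2002] → R
vin=K98: make='Kia' → outer ELSE → J

V, J, J, G, J, F, J, J, J, J, J, J, R, J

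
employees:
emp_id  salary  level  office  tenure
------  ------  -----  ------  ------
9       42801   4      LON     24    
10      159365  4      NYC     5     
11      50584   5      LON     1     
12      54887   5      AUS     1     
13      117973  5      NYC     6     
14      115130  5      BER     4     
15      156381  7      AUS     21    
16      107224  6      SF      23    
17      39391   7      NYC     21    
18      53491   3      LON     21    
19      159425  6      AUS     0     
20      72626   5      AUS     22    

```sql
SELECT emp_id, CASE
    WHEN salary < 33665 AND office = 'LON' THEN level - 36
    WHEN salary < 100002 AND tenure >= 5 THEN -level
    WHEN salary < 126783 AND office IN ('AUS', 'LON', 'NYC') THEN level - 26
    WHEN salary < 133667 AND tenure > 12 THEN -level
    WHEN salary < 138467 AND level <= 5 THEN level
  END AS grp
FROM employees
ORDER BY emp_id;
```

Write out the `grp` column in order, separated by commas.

emp_id=9: salary < 100002 AND tenure >= 5 → -4
emp_id=10: (no match → NULL) → NULL
emp_id=11: salary < 126783 AND office IN ('AUS', 'LON', 'NYC') → -21
emp_id=12: salary < 126783 AND office IN ('AUS', 'LON', 'NYC') → -21
emp_id=13: salary < 126783 AND office IN ('AUS', 'LON', 'NYC') → -21
emp_id=14: salary < 138467 AND level <= 5 → 5
emp_id=15: (no match → NULL) → NULL
emp_id=16: salary < 133667 AND tenure > 12 → -6
emp_id=17: salary < 100002 AND tenure >= 5 → -7
emp_id=18: salary < 100002 AND tenure >= 5 → -3
emp_id=19: (no match → NULL) → NULL
emp_id=20: salary < 100002 AND tenure >= 5 → -5

-4, NULL, -21, -21, -21, 5, NULL, -6, -7, -3, NULL, -5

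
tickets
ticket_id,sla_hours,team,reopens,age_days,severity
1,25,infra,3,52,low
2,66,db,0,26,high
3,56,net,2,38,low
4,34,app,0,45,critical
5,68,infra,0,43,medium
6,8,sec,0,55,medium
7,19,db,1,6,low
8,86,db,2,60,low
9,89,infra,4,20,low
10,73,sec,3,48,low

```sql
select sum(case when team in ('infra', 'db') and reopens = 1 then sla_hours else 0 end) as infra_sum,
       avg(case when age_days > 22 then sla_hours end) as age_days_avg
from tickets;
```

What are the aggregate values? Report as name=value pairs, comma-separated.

infra_sum=19, age_days_avg=52

[infra_sum: team in ('infra', 'db') and reopens = 1]
ticket_id=1: ✗
ticket_id=2: ✗
ticket_id=3: ✗
ticket_id=4: ✗
ticket_id=5: ✗
ticket_id=6: ✗
ticket_id=7: ✓ → 19
ticket_id=8: ✗
ticket_id=9: ✗
ticket_id=10: ✗
infra_sum = 19
—
[age_days_avg: age_days > 22]
ticket_id=1: ✓ → 25
ticket_id=2: ✓ → 66
ticket_id=3: ✓ → 56
ticket_id=4: ✓ → 34
ticket_id=5: ✓ → 68
ticket_id=6: ✓ → 8
ticket_id=7: ✗
ticket_id=8: ✓ → 86
ticket_id=9: ✗
ticket_id=10: ✓ → 73
age_days_avg = (25 + 66 + 56 + 34 + 68 + 8 + 86 + 73) / 8 = 52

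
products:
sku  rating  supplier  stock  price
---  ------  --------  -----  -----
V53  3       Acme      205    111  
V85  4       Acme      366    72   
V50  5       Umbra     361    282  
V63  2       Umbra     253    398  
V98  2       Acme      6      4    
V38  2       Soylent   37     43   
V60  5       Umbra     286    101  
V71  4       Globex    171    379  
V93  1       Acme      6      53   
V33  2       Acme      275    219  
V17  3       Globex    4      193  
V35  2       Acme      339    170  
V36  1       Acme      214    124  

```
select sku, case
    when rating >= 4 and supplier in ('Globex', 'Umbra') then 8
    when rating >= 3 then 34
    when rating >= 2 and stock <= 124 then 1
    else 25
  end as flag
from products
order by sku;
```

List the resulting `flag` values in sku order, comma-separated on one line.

34, 25, 25, 25, 1, 8, 34, 8, 25, 8, 34, 25, 1

sku=V17: rating >= 3 → 34
sku=V33: ELSE → 25
sku=V35: ELSE → 25
sku=V36: ELSE → 25
sku=V38: rating >= 2 and stock <= 124 → 1
sku=V50: rating >= 4 and supplier in ('Globex', 'Umbra') → 8
sku=V53: rating >= 3 → 34
sku=V60: rating >= 4 and supplier in ('Globex', 'Umbra') → 8
sku=V63: ELSE → 25
sku=V71: rating >= 4 and supplier in ('Globex', 'Umbra') → 8
sku=V85: rating >= 3 → 34
sku=V93: ELSE → 25
sku=V98: rating >= 2 and stock <= 124 → 1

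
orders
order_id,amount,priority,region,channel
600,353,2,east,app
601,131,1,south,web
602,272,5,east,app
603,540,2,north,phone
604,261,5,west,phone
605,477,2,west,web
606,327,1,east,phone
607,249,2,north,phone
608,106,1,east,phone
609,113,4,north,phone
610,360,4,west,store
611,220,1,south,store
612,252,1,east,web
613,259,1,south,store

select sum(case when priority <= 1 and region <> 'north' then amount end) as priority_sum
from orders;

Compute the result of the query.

order_id=600: ✗
order_id=601: ✓ → 131
order_id=602: ✗
order_id=603: ✗
order_id=604: ✗
order_id=605: ✗
order_id=606: ✓ → 327
order_id=607: ✗
order_id=608: ✓ → 106
order_id=609: ✗
order_id=610: ✗
order_id=611: ✓ → 220
order_id=612: ✓ → 252
order_id=613: ✓ → 259
priority_sum = 131 + 327 + 106 + 220 + 252 + 259 = 1295

1295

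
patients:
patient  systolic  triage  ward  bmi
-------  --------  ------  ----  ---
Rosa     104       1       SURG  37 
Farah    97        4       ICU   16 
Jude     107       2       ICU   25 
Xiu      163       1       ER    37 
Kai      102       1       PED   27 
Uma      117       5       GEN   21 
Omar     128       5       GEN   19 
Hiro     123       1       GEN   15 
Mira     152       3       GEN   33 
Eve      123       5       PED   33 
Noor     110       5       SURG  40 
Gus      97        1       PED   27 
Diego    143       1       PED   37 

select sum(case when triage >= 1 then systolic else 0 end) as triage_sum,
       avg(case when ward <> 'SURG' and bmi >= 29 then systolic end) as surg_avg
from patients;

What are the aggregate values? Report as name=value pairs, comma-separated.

[triage_sum: triage >= 1]
patient=Rosa: ✓ → 104
patient=Farah: ✓ → 97
patient=Jude: ✓ → 107
patient=Xiu: ✓ → 163
patient=Kai: ✓ → 102
patient=Uma: ✓ → 117
patient=Omar: ✓ → 128
patient=Hiro: ✓ → 123
patient=Mira: ✓ → 152
patient=Eve: ✓ → 123
patient=Noor: ✓ → 110
patient=Gus: ✓ → 97
patient=Diego: ✓ → 143
triage_sum = 104 + 97 + 107 + 163 + 102 + 117 + 128 + 123 + 152 + 123 + 110 + 97 + 143 = 1566
—
[surg_avg: ward <> 'SURG' and bmi >= 29]
patient=Rosa: ✗
patient=Farah: ✗
patient=Jude: ✗
patient=Xiu: ✓ → 163
patient=Kai: ✗
patient=Uma: ✗
patient=Omar: ✗
patient=Hiro: ✗
patient=Mira: ✓ → 152
patient=Eve: ✓ → 123
patient=Noor: ✗
patient=Gus: ✗
patient=Diego: ✓ → 143
surg_avg = (163 + 152 + 123 + 143) / 4 = 145.25

triage_sum=1566, surg_avg=145.25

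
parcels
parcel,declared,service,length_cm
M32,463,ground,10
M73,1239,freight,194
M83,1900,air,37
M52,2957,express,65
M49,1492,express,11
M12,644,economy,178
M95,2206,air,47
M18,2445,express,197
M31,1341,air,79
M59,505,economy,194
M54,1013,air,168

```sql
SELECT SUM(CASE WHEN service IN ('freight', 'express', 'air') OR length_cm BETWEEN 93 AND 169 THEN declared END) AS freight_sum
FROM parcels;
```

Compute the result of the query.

parcel=M32: ✗
parcel=M73: ✓ → 1239
parcel=M83: ✓ → 1900
parcel=M52: ✓ → 2957
parcel=M49: ✓ → 1492
parcel=M12: ✗
parcel=M95: ✓ → 2206
parcel=M18: ✓ → 2445
parcel=M31: ✓ → 1341
parcel=M59: ✗
parcel=M54: ✓ → 1013
freight_sum = 1239 + 1900 + 2957 + 1492 + 2206 + 2445 + 1341 + 1013 = 14593

14593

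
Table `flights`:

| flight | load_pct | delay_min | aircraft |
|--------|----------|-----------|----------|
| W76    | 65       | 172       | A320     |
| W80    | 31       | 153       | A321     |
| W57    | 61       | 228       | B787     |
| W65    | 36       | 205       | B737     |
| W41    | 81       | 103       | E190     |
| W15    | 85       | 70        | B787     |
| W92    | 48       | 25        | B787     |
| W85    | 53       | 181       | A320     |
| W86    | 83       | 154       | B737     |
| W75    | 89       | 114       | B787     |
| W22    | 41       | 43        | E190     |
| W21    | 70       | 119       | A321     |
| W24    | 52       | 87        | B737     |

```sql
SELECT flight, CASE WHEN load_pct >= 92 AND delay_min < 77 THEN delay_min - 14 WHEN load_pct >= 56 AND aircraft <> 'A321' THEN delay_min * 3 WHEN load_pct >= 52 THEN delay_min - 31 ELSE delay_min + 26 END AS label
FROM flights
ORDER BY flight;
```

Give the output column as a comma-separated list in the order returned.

210, 88, 69, 56, 309, 684, 231, 342, 516, 179, 150, 462, 51

flight=W15: load_pct >= 56 AND aircraft <> 'A321' → 210
flight=W21: load_pct >= 52 → 88
flight=W22: ELSE → 69
flight=W24: load_pct >= 52 → 56
flight=W41: load_pct >= 56 AND aircraft <> 'A321' → 309
flight=W57: load_pct >= 56 AND aircraft <> 'A321' → 684
flight=W65: ELSE → 231
flight=W75: load_pct >= 56 AND aircraft <> 'A321' → 342
flight=W76: load_pct >= 56 AND aircraft <> 'A321' → 516
flight=W80: ELSE → 179
flight=W85: load_pct >= 52 → 150
flight=W86: load_pct >= 56 AND aircraft <> 'A321' → 462
flight=W92: ELSE → 51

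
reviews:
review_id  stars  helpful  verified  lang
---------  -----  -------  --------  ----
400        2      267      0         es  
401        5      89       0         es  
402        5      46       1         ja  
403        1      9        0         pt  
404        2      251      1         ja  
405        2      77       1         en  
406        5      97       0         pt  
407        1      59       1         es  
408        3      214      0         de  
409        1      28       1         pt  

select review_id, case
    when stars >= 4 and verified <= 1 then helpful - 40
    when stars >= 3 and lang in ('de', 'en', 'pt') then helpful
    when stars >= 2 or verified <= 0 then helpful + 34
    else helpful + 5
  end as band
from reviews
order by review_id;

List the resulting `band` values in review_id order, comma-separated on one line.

301, 49, 6, 43, 285, 111, 57, 64, 214, 33

review_id=400: stars >= 2 or verified <= 0 → 301
review_id=401: stars >= 4 and verified <= 1 → 49
review_id=402: stars >= 4 and verified <= 1 → 6
review_id=403: stars >= 2 or verified <= 0 → 43
review_id=404: stars >= 2 or verified <= 0 → 285
review_id=405: stars >= 2 or verified <= 0 → 111
review_id=406: stars >= 4 and verified <= 1 → 57
review_id=407: ELSE → 64
review_id=408: stars >= 3 and lang in ('de', 'en', 'pt') → 214
review_id=409: ELSE → 33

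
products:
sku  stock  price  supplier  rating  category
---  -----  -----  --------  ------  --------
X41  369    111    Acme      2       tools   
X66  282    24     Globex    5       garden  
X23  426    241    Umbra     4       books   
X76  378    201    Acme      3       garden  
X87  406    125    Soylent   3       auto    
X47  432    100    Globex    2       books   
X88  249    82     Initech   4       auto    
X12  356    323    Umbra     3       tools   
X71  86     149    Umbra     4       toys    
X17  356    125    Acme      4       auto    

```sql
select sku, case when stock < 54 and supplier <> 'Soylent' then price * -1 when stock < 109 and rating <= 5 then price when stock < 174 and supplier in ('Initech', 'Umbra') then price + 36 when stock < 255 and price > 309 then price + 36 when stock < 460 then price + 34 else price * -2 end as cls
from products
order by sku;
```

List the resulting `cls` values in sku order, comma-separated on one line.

357, 159, 275, 145, 134, 58, 149, 235, 159, 116

sku=X12: stock < 460 → 357
sku=X17: stock < 460 → 159
sku=X23: stock < 460 → 275
sku=X41: stock < 460 → 145
sku=X47: stock < 460 → 134
sku=X66: stock < 460 → 58
sku=X71: stock < 109 and rating <= 5 → 149
sku=X76: stock < 460 → 235
sku=X87: stock < 460 → 159
sku=X88: stock < 460 → 116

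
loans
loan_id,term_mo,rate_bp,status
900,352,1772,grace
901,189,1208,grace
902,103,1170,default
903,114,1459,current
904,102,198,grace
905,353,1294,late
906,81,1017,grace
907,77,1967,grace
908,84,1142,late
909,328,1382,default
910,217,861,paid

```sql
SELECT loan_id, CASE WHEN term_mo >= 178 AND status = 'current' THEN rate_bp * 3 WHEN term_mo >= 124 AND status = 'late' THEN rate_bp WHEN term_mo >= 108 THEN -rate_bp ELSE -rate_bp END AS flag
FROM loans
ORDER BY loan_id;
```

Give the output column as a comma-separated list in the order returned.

loan_id=900: term_mo >= 108 → -1772
loan_id=901: term_mo >= 108 → -1208
loan_id=902: ELSE → -1170
loan_id=903: term_mo >= 108 → -1459
loan_id=904: ELSE → -198
loan_id=905: term_mo >= 124 AND status = 'late' → 1294
loan_id=906: ELSE → -1017
loan_id=907: ELSE → -1967
loan_id=908: ELSE → -1142
loan_id=909: term_mo >= 108 → -1382
loan_id=910: term_mo >= 108 → -861

-1772, -1208, -1170, -1459, -198, 1294, -1017, -1967, -1142, -1382, -861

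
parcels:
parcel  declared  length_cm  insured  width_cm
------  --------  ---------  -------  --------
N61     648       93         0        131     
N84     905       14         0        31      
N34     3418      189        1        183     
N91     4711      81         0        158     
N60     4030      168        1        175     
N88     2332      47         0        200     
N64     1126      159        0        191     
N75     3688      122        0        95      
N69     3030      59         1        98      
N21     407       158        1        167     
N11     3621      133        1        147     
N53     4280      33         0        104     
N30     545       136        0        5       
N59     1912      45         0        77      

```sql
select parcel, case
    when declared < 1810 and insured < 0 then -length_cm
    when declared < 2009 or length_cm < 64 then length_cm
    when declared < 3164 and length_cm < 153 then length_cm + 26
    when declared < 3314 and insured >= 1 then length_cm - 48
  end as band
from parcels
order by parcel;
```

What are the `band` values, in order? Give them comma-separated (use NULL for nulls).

NULL, 158, 136, NULL, 33, 45, NULL, 93, 159, 59, NULL, 14, 47, NULL

parcel=N11: (no match → NULL) → NULL
parcel=N21: declared < 2009 or length_cm < 64 → 158
parcel=N30: declared < 2009 or length_cm < 64 → 136
parcel=N34: (no match → NULL) → NULL
parcel=N53: declared < 2009 or length_cm < 64 → 33
parcel=N59: declared < 2009 or length_cm < 64 → 45
parcel=N60: (no match → NULL) → NULL
parcel=N61: declared < 2009 or length_cm < 64 → 93
parcel=N64: declared < 2009 or length_cm < 64 → 159
parcel=N69: declared < 2009 or length_cm < 64 → 59
parcel=N75: (no match → NULL) → NULL
parcel=N84: declared < 2009 or length_cm < 64 → 14
parcel=N88: declared < 2009 or length_cm < 64 → 47
parcel=N91: (no match → NULL) → NULL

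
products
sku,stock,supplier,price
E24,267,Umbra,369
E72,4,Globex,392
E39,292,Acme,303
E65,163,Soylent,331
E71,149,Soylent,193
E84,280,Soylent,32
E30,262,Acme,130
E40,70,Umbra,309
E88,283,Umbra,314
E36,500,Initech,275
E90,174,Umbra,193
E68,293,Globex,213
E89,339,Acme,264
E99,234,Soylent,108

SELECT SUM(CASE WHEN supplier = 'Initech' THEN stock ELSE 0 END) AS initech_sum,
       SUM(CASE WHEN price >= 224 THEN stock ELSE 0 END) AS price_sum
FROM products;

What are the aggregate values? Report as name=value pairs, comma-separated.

[initech_sum: supplier = 'Initech']
sku=E24: ✗
sku=E72: ✗
sku=E39: ✗
sku=E65: ✗
sku=E71: ✗
sku=E84: ✗
sku=E30: ✗
sku=E40: ✗
sku=E88: ✗
sku=E36: ✓ → 500
sku=E90: ✗
sku=E68: ✗
sku=E89: ✗
sku=E99: ✗
initech_sum = 500
—
[price_sum: price >= 224]
sku=E24: ✓ → 267
sku=E72: ✓ → 4
sku=E39: ✓ → 292
sku=E65: ✓ → 163
sku=E71: ✗
sku=E84: ✗
sku=E30: ✗
sku=E40: ✓ → 70
sku=E88: ✓ → 283
sku=E36: ✓ → 500
sku=E90: ✗
sku=E68: ✗
sku=E89: ✓ → 339
sku=E99: ✗
price_sum = 267 + 4 + 292 + 163 + 70 + 283 + 500 + 339 = 1918

initech_sum=500, price_sum=1918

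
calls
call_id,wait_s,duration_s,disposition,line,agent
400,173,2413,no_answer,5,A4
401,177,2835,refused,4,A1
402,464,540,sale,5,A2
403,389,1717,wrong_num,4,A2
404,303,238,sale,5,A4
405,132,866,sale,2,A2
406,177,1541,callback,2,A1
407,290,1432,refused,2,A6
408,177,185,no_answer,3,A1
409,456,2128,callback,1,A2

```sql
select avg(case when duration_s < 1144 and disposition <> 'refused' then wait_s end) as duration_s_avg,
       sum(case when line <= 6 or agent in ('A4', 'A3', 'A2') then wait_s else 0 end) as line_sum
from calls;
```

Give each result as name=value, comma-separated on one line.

[duration_s_avg: duration_s < 1144 and disposition <> 'refused']
call_id=400: ✗
call_id=401: ✗
call_id=402: ✓ → 464
call_id=403: ✗
call_id=404: ✓ → 303
call_id=405: ✓ → 132
call_id=406: ✗
call_id=407: ✗
call_id=408: ✓ → 177
call_id=409: ✗
duration_s_avg = (464 + 303 + 132 + 177) / 4 = 269
—
[line_sum: line <= 6 or agent in ('A4', 'A3', 'A2')]
call_id=400: ✓ → 173
call_id=401: ✓ → 177
call_id=402: ✓ → 464
call_id=403: ✓ → 389
call_id=404: ✓ → 303
call_id=405: ✓ → 132
call_id=406: ✓ → 177
call_id=407: ✓ → 290
call_id=408: ✓ → 177
call_id=409: ✓ → 456
line_sum = 173 + 177 + 464 + 389 + 303 + 132 + 177 + 290 + 177 + 456 = 2738

duration_s_avg=269, line_sum=2738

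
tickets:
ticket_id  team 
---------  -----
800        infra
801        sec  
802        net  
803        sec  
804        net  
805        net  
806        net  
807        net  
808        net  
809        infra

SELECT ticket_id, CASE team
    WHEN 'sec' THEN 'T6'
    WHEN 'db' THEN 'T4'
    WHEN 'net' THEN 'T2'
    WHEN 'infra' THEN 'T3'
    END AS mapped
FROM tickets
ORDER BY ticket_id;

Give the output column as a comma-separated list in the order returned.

ticket_id=800: team='infra' → T3
ticket_id=801: team='sec' → T6
ticket_id=802: team='net' → T2
ticket_id=803: team='sec' → T6
ticket_id=804: team='net' → T2
ticket_id=805: team='net' → T2
ticket_id=806: team='net' → T2
ticket_id=807: team='net' → T2
ticket_id=808: team='net' → T2
ticket_id=809: team='infra' → T3

T3, T6, T2, T6, T2, T2, T2, T2, T2, T3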